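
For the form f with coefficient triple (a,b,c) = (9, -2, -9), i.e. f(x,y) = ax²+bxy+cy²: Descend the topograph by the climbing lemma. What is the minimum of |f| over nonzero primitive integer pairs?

descent: ρ → (-9,2,9)  [lands on river]
river: ρ → (9,16,-2)
river: ρ → (-2,16,9)
river: ρ → (9,2,-9)
river: ρ → (-9,16,2)
river: ρ → (2,16,-9)
closes: descent 1, river 6
min |a| on river = 2

2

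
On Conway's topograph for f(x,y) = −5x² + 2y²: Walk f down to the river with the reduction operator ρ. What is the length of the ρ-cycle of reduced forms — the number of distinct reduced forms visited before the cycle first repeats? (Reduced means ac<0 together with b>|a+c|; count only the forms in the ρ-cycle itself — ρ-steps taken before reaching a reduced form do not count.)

D = 40, ⌊√D⌋ = 6
descent: ρ → (2,4,-3)  [lands on river]
river: ρ → (-3,2,3)
river: ρ → (3,4,-2)
river: ρ → (-2,4,3)
river: ρ → (3,2,-3)
river: ρ → (-3,4,2)
ρ-cycle length = 6 (tail of 1 descent step not counted)

6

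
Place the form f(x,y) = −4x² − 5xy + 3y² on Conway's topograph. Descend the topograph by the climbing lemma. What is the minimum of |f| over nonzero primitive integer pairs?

descent: ρ → (3,5,-4)  [lands on river]
river: ρ → (-4,3,4)
river: ρ → (4,5,-3)
river: ρ → (-3,7,2)
river: ρ → (2,5,-6)
river: ρ → (-6,7,1)
river: ρ → (1,7,-6)
river: ρ → (-6,5,2)
river: ρ → (2,7,-3)
river: ρ → (-3,5,4)
river: ρ → (4,3,-4)
river: ρ → (-4,5,3)
river: ρ → (3,7,-2)
river: ρ → (-2,5,6)
river: ρ → (6,7,-1)
river: ρ → (-1,7,6)
river: ρ → (6,5,-2)
river: ρ → (-2,7,3)
closes: descent 1, river 18
min |a| on river = 1

1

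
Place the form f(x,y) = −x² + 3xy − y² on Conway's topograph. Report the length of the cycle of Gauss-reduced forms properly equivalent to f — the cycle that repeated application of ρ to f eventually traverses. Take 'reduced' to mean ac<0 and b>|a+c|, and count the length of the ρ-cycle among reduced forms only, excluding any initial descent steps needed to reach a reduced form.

D = 5, ⌊√D⌋ = 2
descent: ρ → (-1,1,1)  [lands on river]
river: ρ → (1,1,-1)
ρ-cycle length = 2 (tail of 1 descent step not counted)

2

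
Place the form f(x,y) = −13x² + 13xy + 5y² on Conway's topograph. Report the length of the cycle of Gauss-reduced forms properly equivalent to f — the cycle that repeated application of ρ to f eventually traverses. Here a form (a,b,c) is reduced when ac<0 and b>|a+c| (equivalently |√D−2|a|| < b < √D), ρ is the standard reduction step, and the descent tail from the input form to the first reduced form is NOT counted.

D = 429, ⌊√D⌋ = 20
river: ρ → (5,17,-7)
river: ρ → (-7,11,11)
river: ρ → (11,11,-7)
river: ρ → (-7,17,5)
river: ρ → (5,13,-13)
river: ρ → (-13,13,5)
ρ-cycle length = 6 (tail of 0 descent steps not counted)

6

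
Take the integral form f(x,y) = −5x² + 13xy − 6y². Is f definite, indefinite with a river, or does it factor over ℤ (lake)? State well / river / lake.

D = b²−4ac = 13² − 4·(-5)·(-6) = 49
D = 7² is a perfect square ⇒ form factors over ℤ ⇒ lakes

lake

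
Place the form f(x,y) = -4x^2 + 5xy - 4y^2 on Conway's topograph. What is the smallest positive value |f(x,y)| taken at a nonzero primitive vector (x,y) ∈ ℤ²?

translate: b→3 (≡-5 mod 8), so (4,-5,4)→(4,3,3)
flip: (4,3,3)→(3,-3,4)
translate: b→3 (≡-3 mod 6), so (3,-3,4)→(3,3,4)
reduced (well bottom): (3,3,4) with a≤c, −a<b≤a
well minimum |f| = |-3| = 3 (negative-definite)

3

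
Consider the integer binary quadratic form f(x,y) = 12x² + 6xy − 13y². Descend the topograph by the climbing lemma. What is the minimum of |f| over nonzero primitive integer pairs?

river: ρ → (-13,20,5)
river: ρ → (5,20,-13)
river: ρ → (-13,6,12)
river: ρ → (12,18,-7)
river: ρ → (-7,24,3)
river: ρ → (3,24,-7)
river: ρ → (-7,18,12)
river: ρ → (12,6,-13)
closes: descent 0, river 8
min |a| on river = 3

3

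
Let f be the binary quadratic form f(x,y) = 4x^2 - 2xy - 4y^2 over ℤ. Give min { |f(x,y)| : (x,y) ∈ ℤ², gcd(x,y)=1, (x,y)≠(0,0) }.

descent: ρ → (-4,2,4)  [lands on river]
river: ρ → (4,6,-2)
river: ρ → (-2,6,4)
river: ρ → (4,2,-4)
river: ρ → (-4,6,2)
river: ρ → (2,6,-4)
closes: descent 1, river 6
min |a| on river = 2

2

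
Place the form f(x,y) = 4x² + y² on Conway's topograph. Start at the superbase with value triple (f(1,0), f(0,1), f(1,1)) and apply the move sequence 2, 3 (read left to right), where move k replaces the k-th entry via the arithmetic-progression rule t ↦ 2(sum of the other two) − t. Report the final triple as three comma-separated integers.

start (4,1,5) = (f(1,0),f(0,1),f(1,1))
replace slot 2: 2·(4+5) − 1 = 17 → (4,17,5)
replace slot 3: 2·(4+17) − 5 = 37 → (4,17,37)

4,17,37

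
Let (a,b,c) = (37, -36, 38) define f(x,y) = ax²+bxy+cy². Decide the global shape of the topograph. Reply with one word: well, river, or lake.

D = b²−4ac = (-36)² − 4·37·38 = -4328
D < 0 ⇒ definite ⇒ every region one sign ⇒ single well

well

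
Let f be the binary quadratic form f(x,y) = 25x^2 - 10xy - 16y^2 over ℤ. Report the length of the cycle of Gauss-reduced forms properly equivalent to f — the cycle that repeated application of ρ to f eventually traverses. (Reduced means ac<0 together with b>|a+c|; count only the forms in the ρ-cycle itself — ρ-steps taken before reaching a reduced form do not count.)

D = 1700, ⌊√D⌋ = 41
descent: ρ → (-16,10,25)  [lands on river]
river: ρ → (25,40,-1)
river: ρ → (-1,40,25)
river: ρ → (25,10,-16)
river: ρ → (-16,22,19)
river: ρ → (19,16,-19)
river: ρ → (-19,22,16)
river: ρ → (16,10,-25)
river: ρ → (-25,40,1)
river: ρ → (1,40,-25)
river: ρ → (-25,10,16)
river: ρ → (16,22,-19)
river: ρ → (-19,16,19)
river: ρ → (19,22,-16)
ρ-cycle length = 14 (tail of 1 descent step not counted)

14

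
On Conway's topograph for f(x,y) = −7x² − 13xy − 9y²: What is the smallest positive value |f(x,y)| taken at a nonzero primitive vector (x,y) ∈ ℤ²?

translate: b→-1 (≡13 mod 14), so (7,13,9)→(7,-1,3)
flip: (7,-1,3)→(3,1,7)
reduced (well bottom): (3,1,7) with a≤c, −a<b≤a
well minimum |f| = |-3| = 3 (negative-definite)

3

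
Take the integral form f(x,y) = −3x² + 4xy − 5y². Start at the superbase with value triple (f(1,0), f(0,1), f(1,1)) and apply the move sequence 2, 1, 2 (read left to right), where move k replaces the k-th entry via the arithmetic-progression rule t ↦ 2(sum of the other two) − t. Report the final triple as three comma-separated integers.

start (-3,-5,-4) = (f(1,0),f(0,1),f(1,1))
replace slot 2: 2·((-3)+(-4)) − (-5) = -9 → (-3,-9,-4)
replace slot 1: 2·((-9)+(-4)) − (-3) = -23 → (-23,-9,-4)
replace slot 2: 2·((-23)+(-4)) − (-9) = -45 → (-23,-45,-4)

-23,-45,-4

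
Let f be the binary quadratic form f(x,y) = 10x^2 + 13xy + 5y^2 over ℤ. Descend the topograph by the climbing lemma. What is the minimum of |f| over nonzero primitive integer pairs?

translate: b→-7 (≡13 mod 20), so (10,13,5)→(10,-7,2)
flip: (10,-7,2)→(2,7,10)
translate: b→-1 (≡7 mod 4), so (2,7,10)→(2,-1,4)
reduced (well bottom): (2,-1,4) with a≤c, −a<b≤a
well minimum = a = 2

2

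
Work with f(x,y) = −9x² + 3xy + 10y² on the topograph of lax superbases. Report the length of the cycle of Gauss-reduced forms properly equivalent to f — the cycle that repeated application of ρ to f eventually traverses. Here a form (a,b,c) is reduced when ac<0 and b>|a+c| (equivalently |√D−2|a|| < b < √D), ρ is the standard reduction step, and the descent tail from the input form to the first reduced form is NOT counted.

D = 369, ⌊√D⌋ = 19
river: ρ → (10,17,-2)
river: ρ → (-2,19,1)
river: ρ → (1,19,-2)
river: ρ → (-2,17,10)
river: ρ → (10,3,-9)
river: ρ → (-9,15,4)
river: ρ → (4,17,-5)
river: ρ → (-5,13,10)
river: ρ → (10,7,-8)
river: ρ → (-8,9,9)
river: ρ → (9,9,-8)
river: ρ → (-8,7,10)
river: ρ → (10,13,-5)
river: ρ → (-5,17,4)
river: ρ → (4,15,-9)
river: ρ → (-9,3,10)
ρ-cycle length = 16 (tail of 0 descent steps not counted)

16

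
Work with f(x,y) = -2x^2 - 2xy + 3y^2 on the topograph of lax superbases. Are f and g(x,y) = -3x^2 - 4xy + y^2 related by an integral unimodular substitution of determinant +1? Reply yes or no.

D₁ = 28, D₂ = 28
river cycle of f (length 4): (3, 2, -2), (-2, 2, 3), (3, 4, -1), (-1, 4, 3)
river cycle of g (length 4): (1, 4, -3), (-3, 2, 2), (2, 2, -3), (-3, 4, 1)
cycles differ ⇒ inequivalent

no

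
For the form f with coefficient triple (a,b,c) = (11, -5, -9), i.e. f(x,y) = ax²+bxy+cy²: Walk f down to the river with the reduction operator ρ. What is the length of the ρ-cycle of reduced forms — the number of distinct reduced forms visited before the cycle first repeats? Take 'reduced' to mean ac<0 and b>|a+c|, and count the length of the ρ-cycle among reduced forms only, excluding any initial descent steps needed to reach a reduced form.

D = 421, ⌊√D⌋ = 20
descent: ρ → (-9,5,11)  [lands on river]
river: ρ → (11,17,-3)
river: ρ → (-3,19,5)
river: ρ → (5,11,-15)
river: ρ → (-15,19,1)
river: ρ → (1,19,-15)
river: ρ → (-15,11,5)
river: ρ → (5,19,-3)
river: ρ → (-3,17,11)
river: ρ → (11,5,-9)
river: ρ → (-9,13,7)
river: ρ → (7,15,-7)
river: ρ → (-7,13,9)
river: ρ → (9,5,-11)
river: ρ → (-11,17,3)
river: ρ → (3,19,-5)
river: ρ → (-5,11,15)
river: ρ → (15,19,-1)
river: ρ → (-1,19,15)
river: ρ → (15,11,-5)
river: ρ → (-5,19,3)
river: ρ → (3,17,-11)
river: ρ → (-11,5,9)
river: ρ → (9,13,-7)
river: ρ → (-7,15,7)
river: ρ → (7,13,-9)
ρ-cycle length = 26 (tail of 1 descent step not counted)

26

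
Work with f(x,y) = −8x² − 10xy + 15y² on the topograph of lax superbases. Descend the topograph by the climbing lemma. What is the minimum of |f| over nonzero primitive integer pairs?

descent: ρ → (15,10,-8)  [lands on river]
river: ρ → (-8,22,3)
river: ρ → (3,20,-15)
river: ρ → (-15,10,8)
river: ρ → (8,22,-3)
river: ρ → (-3,20,15)
closes: descent 1, river 6
min |a| on river = 3

3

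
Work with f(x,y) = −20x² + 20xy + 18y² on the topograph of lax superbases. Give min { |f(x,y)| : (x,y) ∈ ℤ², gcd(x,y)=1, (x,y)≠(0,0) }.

river: ρ → (18,16,-22)
river: ρ → (-22,28,12)
river: ρ → (12,20,-30)
river: ρ → (-30,40,2)
river: ρ → (2,40,-30)
river: ρ → (-30,20,12)
river: ρ → (12,28,-22)
river: ρ → (-22,16,18)
river: ρ → (18,20,-20)
river: ρ → (-20,20,18)
closes: descent 0, river 10
min |a| on river = 2

2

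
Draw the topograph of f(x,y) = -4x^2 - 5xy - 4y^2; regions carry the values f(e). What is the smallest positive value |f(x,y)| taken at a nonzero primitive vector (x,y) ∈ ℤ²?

translate: b→-3 (≡5 mod 8), so (4,5,4)→(4,-3,3)
flip: (4,-3,3)→(3,3,4)
reduced (well bottom): (3,3,4) with a≤c, −a<b≤a
well minimum |f| = |-3| = 3 (negative-definite)

3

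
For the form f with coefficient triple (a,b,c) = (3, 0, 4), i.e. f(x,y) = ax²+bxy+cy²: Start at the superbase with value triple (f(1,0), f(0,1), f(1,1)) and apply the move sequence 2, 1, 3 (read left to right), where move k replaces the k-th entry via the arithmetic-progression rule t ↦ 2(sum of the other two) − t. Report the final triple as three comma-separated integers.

start (3,4,7) = (f(1,0),f(0,1),f(1,1))
replace slot 2: 2·(3+7) − 4 = 16 → (3,16,7)
replace slot 1: 2·(16+7) − 3 = 43 → (43,16,7)
replace slot 3: 2·(43+16) − 7 = 111 → (43,16,111)

43,16,111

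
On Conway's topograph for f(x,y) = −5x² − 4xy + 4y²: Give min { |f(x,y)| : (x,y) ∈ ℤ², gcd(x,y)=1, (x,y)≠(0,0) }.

descent: ρ → (4,4,-5)  [lands on river]
river: ρ → (-5,6,3)
river: ρ → (3,6,-5)
river: ρ → (-5,4,4)
closes: descent 1, river 4
min |a| on river = 3

3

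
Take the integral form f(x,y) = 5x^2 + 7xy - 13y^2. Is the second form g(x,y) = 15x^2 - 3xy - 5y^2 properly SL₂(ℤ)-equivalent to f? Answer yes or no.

D₁ = 309, D₂ = 309
river cycle of f (length 6): (5, 17, -1), (-1, 17, 5), (5, 13, -7), (-7, 15, 3), (3, 15, -7), (-7, 13, 5)
river cycle of g (length 6): (-5, 13, 7), (7, 15, -3), (-3, 15, 7), (7, 13, -5), (-5, 17, 1), (1, 17, -5)
cycles differ ⇒ inequivalent

no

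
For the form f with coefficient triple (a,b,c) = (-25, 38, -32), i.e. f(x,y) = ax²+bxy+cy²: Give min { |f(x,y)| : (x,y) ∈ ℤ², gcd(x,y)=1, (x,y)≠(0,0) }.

translate: b→12 (≡-38 mod 50), so (25,-38,32)→(25,12,19)
flip: (25,12,19)→(19,-12,25)
reduced (well bottom): (19,-12,25) with a≤c, −a<b≤a
well minimum |f| = |-19| = 19 (negative-definite)

19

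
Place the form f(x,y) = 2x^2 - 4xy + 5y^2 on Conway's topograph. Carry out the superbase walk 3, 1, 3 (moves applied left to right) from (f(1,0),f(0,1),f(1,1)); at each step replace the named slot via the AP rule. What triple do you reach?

start (2,5,3) = (f(1,0),f(0,1),f(1,1))
replace slot 3: 2·(2+5) − 3 = 11 → (2,5,11)
replace slot 1: 2·(5+11) − 2 = 30 → (30,5,11)
replace slot 3: 2·(30+5) − 11 = 59 → (30,5,59)

30,5,59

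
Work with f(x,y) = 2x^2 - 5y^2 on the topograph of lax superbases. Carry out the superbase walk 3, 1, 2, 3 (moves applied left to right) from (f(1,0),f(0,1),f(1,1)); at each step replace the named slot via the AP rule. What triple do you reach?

start (2,-5,-3) = (f(1,0),f(0,1),f(1,1))
replace slot 3: 2·(2+(-5)) − (-3) = -3 → (2,-5,-3)
replace slot 1: 2·((-5)+(-3)) − 2 = -18 → (-18,-5,-3)
replace slot 2: 2·((-18)+(-3)) − (-5) = -37 → (-18,-37,-3)
replace slot 3: 2·((-18)+(-37)) − (-3) = -107 → (-18,-37,-107)

-18,-37,-107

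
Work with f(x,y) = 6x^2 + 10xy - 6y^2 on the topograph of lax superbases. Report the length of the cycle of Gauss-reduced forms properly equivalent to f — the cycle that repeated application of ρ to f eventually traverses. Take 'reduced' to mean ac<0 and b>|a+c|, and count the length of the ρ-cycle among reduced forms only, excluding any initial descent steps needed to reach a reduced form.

D = 244, ⌊√D⌋ = 15
river: ρ → (-6,14,2)
river: ρ → (2,14,-6)
river: ρ → (-6,10,6)
river: ρ → (6,14,-2)
river: ρ → (-2,14,6)
river: ρ → (6,10,-6)
ρ-cycle length = 6 (tail of 0 descent steps not counted)

6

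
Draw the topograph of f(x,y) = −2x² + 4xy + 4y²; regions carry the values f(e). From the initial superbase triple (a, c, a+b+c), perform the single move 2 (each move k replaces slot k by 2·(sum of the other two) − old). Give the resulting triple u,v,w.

start (-2,4,6) = (f(1,0),f(0,1),f(1,1))
replace slot 2: 2·((-2)+6) − 4 = 4 → (-2,4,6)

-2,4,6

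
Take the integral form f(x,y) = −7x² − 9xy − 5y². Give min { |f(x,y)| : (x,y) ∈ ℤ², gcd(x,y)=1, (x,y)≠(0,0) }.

translate: b→-5 (≡9 mod 14), so (7,9,5)→(7,-5,3)
flip: (7,-5,3)→(3,5,7)
translate: b→-1 (≡5 mod 6), so (3,5,7)→(3,-1,5)
reduced (well bottom): (3,-1,5) with a≤c, −a<b≤a
well minimum |f| = |-3| = 3 (negative-definite)

3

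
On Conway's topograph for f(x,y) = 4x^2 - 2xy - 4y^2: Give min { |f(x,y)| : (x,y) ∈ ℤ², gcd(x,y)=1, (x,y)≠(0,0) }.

descent: ρ → (-4,2,4)  [lands on river]
river: ρ → (4,6,-2)
river: ρ → (-2,6,4)
river: ρ → (4,2,-4)
river: ρ → (-4,6,2)
river: ρ → (2,6,-4)
closes: descent 1, river 6
min |a| on river = 2

2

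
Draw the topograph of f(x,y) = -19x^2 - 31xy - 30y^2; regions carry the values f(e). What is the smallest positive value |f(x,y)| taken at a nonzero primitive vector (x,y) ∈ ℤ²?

translate: b→-7 (≡31 mod 38), so (19,31,30)→(19,-7,18)
flip: (19,-7,18)→(18,7,19)
reduced (well bottom): (18,7,19) with a≤c, −a<b≤a
well minimum |f| = |-18| = 18 (negative-definite)

18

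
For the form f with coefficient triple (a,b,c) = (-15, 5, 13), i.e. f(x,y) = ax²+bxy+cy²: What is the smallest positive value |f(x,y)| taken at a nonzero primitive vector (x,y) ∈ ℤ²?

river: ρ → (13,21,-7)
river: ρ → (-7,21,13)
river: ρ → (13,5,-15)
river: ρ → (-15,25,3)
river: ρ → (3,23,-23)
river: ρ → (-23,23,3)
river: ρ → (3,25,-15)
river: ρ → (-15,5,13)
closes: descent 0, river 8
min |a| on river = 3

3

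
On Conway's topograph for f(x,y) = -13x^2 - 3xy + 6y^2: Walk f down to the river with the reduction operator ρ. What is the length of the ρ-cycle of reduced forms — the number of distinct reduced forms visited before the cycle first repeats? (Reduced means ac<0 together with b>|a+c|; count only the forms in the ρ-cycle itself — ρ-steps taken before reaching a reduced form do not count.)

D = 321, ⌊√D⌋ = 17
descent: ρ → (6,15,-4)  [lands on river]
river: ρ → (-4,17,2)
river: ρ → (2,15,-12)
river: ρ → (-12,9,5)
river: ρ → (5,11,-10)
river: ρ → (-10,9,6)
ρ-cycle length = 6 (tail of 1 descent step not counted)

6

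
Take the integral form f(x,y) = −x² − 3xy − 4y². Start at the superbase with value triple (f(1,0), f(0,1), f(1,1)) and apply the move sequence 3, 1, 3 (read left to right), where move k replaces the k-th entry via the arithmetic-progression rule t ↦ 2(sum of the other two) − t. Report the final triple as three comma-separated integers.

start (-1,-4,-8) = (f(1,0),f(0,1),f(1,1))
replace slot 3: 2·((-1)+(-4)) − (-8) = -2 → (-1,-4,-2)
replace slot 1: 2·((-4)+(-2)) − (-1) = -11 → (-11,-4,-2)
replace slot 3: 2·((-11)+(-4)) − (-2) = -28 → (-11,-4,-28)

-11,-4,-28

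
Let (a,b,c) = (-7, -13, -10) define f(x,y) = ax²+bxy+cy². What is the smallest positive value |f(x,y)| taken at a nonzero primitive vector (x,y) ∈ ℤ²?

translate: b→-1 (≡13 mod 14), so (7,13,10)→(7,-1,4)
flip: (7,-1,4)→(4,1,7)
reduced (well bottom): (4,1,7) with a≤c, −a<b≤a
well minimum |f| = |-4| = 4 (negative-definite)

4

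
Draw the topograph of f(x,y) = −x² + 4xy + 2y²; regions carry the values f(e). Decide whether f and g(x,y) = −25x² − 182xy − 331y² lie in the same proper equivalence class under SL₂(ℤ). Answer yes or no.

D₁ = 24, D₂ = 24
river cycle of f (length 2): (2, 4, -1), (-1, 4, 2)
river cycle of g (length 2): (2, 4, -1), (-1, 4, 2)
cycles coincide ⇒ equivalent

yes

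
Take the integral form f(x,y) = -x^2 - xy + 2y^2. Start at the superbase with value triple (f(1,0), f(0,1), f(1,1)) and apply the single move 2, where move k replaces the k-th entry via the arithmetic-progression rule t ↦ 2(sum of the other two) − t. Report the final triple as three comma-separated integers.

start (-1,2,0) = (f(1,0),f(0,1),f(1,1))
replace slot 2: 2·((-1)+0) − 2 = -4 → (-1,-4,0)

-1,-4,0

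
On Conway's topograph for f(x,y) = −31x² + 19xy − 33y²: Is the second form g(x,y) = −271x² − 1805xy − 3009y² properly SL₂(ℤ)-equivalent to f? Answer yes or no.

D₁ = -3731, D₂ = -3731
f is negative-definite; reduce −f:
−f: reduced (well bottom): (31,-19,33) with a≤c, −a<b≤a
flip sign back: reduced form of f is (-31,19,-33)
g is negative-definite; reduce −g:
−g: translate: b→179 (≡1805 mod 542), so (271,1805,3009)→(271,179,33)
−g: flip: (271,179,33)→(33,-179,271)
−g: translate: b→19 (≡-179 mod 66), so (33,-179,271)→(33,19,31)
−g: flip: (33,19,31)→(31,-19,33)
−g: reduced (well bottom): (31,-19,33) with a≤c, −a<b≤a
flip sign back: reduced form of g is (-31,19,-33)
reduced forms (-31, 19, -33) vs (-31, 19, -33) ⇒ equivalent

yes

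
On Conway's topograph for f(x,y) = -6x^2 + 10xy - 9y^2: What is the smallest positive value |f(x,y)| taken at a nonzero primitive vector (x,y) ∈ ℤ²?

translate: b→2 (≡-10 mod 12), so (6,-10,9)→(6,2,5)
flip: (6,2,5)→(5,-2,6)
reduced (well bottom): (5,-2,6) with a≤c, −a<b≤a
well minimum |f| = |-5| = 5 (negative-definite)

5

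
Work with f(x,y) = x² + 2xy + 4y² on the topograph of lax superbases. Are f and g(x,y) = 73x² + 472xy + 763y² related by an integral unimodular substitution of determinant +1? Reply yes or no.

D₁ = -12, D₂ = -12
f: translate: b→0 (≡2 mod 2), so (1,2,4)→(1,0,3)
f: reduced (well bottom): (1,0,3) with a≤c, −a<b≤a
g: translate: b→34 (≡472 mod 146), so (73,472,763)→(73,34,4)
g: flip: (73,34,4)→(4,-34,73)
g: translate: b→-2 (≡-34 mod 8), so (4,-34,73)→(4,-2,1)
g: flip: (4,-2,1)→(1,2,4)
g: translate: b→0 (≡2 mod 2), so (1,2,4)→(1,0,3)
g: reduced (well bottom): (1,0,3) with a≤c, −a<b≤a
reduced forms (1, 0, 3) vs (1, 0, 3) ⇒ equivalent

yes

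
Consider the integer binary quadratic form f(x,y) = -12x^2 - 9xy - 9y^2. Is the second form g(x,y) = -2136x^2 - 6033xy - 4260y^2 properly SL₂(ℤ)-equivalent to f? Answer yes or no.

D₁ = -351, D₂ = -351
f is negative-definite; reduce −f:
−f: flip: (12,9,9)→(9,-9,12)
−f: translate: b→9 (≡-9 mod 18), so (9,-9,12)→(9,9,12)
−f: reduced (well bottom): (9,9,12) with a≤c, −a<b≤a
flip sign back: reduced form of f is (-9,-9,-12)
g is negative-definite; reduce −g:
−g: translate: b→1761 (≡6033 mod 4272), so (2136,6033,4260)→(2136,1761,363)
−g: flip: (2136,1761,363)→(363,-1761,2136)
−g: translate: b→-309 (≡-1761 mod 726), so (363,-1761,2136)→(363,-309,66)
−g: flip: (363,-309,66)→(66,309,363)
−g: translate: b→45 (≡309 mod 132), so (66,309,363)→(66,45,9)
−g: flip: (66,45,9)→(9,-45,66)
−g: translate: b→9 (≡-45 mod 18), so (9,-45,66)→(9,9,12)
−g: reduced (well bottom): (9,9,12) with a≤c, −a<b≤a
flip sign back: reduced form of g is (-9,-9,-12)
reduced forms (-9, -9, -12) vs (-9, -9, -12) ⇒ equivalent

yes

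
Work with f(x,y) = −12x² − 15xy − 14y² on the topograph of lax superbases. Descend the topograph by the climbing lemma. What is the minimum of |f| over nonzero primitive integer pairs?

translate: b→-9 (≡15 mod 24), so (12,15,14)→(12,-9,11)
flip: (12,-9,11)→(11,9,12)
reduced (well bottom): (11,9,12) with a≤c, −a<b≤a
well minimum |f| = |-11| = 11 (negative-definite)

11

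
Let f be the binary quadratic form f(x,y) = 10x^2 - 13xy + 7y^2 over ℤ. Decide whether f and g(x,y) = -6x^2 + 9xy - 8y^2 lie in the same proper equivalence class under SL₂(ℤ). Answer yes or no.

D₁ = -111, D₂ = -111
f: translate: b→7 (≡-13 mod 20), so (10,-13,7)→(10,7,4)
f: flip: (10,7,4)→(4,-7,10)
f: translate: b→1 (≡-7 mod 8), so (4,-7,10)→(4,1,7)
f: reduced (well bottom): (4,1,7) with a≤c, −a<b≤a
g is negative-definite; reduce −g:
−g: translate: b→3 (≡-9 mod 12), so (6,-9,8)→(6,3,5)
−g: flip: (6,3,5)→(5,-3,6)
−g: reduced (well bottom): (5,-3,6) with a≤c, −a<b≤a
flip sign back: reduced form of g is (-5,3,-6)
reduced forms (4, 1, 7) vs (-5, 3, -6) ⇒ inequivalent

no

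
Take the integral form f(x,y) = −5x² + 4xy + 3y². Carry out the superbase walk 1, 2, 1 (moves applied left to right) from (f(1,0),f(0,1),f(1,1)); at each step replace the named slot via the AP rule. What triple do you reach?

start (-5,3,2) = (f(1,0),f(0,1),f(1,1))
replace slot 1: 2·(3+2) − (-5) = 15 → (15,3,2)
replace slot 2: 2·(15+2) − 3 = 31 → (15,31,2)
replace slot 1: 2·(31+2) − 15 = 51 → (51,31,2)

51,31,2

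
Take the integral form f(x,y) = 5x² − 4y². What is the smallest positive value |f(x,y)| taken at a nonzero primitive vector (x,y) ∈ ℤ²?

descent: ρ → (-4,8,1)  [lands on river]
river: ρ → (1,8,-4)
closes: descent 1, river 2
min |a| on river = 1

1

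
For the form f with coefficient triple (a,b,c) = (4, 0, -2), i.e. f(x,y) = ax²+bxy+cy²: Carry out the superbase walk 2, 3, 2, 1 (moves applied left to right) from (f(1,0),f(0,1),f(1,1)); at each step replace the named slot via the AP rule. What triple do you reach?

start (4,-2,2) = (f(1,0),f(0,1),f(1,1))
replace slot 2: 2·(4+2) − (-2) = 14 → (4,14,2)
replace slot 3: 2·(4+14) − 2 = 34 → (4,14,34)
replace slot 2: 2·(4+34) − 14 = 62 → (4,62,34)
replace slot 1: 2·(62+34) − 4 = 188 → (188,62,34)

188,62,34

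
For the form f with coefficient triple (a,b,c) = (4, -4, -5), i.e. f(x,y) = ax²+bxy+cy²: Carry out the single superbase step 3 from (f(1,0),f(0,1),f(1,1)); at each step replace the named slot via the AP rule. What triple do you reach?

start (4,-5,-5) = (f(1,0),f(0,1),f(1,1))
replace slot 3: 2·(4+(-5)) − (-5) = 3 → (4,-5,3)

4,-5,3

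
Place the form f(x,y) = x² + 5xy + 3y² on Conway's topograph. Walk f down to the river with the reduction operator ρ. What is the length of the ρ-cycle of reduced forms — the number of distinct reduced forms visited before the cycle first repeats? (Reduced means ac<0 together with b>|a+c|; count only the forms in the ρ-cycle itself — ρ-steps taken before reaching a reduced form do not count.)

D = 13, ⌊√D⌋ = 3
descent: ρ → (3,1,-1)
descent: ρ → (-1,3,1)  [lands on river]
river: ρ → (1,3,-1)
ρ-cycle length = 2 (tail of 2 descent steps not counted)

2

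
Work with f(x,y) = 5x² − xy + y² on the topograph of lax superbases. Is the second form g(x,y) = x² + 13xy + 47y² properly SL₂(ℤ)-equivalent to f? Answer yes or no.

D₁ = -19, D₂ = -19
f: flip: (5,-1,1)→(1,1,5)
f: reduced (well bottom): (1,1,5) with a≤c, −a<b≤a
g: translate: b→1 (≡13 mod 2), so (1,13,47)→(1,1,5)
g: reduced (well bottom): (1,1,5) with a≤c, −a<b≤a
reduced forms (1, 1, 5) vs (1, 1, 5) ⇒ equivalent

yes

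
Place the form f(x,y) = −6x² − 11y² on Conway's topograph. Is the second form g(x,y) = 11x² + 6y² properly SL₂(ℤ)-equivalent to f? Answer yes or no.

D₁ = -264, D₂ = -264
f is negative-definite; reduce −f:
−f: reduced (well bottom): (6,0,11) with a≤c, −a<b≤a
flip sign back: reduced form of f is (-6,0,-11)
g: flip: (11,0,6)→(6,0,11)
g: reduced (well bottom): (6,0,11) with a≤c, −a<b≤a
reduced forms (-6, 0, -11) vs (6, 0, 11) ⇒ inequivalent

no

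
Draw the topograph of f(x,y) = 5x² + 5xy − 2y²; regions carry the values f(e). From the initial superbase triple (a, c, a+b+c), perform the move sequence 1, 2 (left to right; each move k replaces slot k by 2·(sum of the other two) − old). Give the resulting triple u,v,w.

start (5,-2,8) = (f(1,0),f(0,1),f(1,1))
replace slot 1: 2·((-2)+8) − 5 = 7 → (7,-2,8)
replace slot 2: 2·(7+8) − (-2) = 32 → (7,32,8)

7,32,8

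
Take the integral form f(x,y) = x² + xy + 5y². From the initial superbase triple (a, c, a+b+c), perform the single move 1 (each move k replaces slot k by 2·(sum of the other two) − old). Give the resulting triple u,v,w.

start (1,5,7) = (f(1,0),f(0,1),f(1,1))
replace slot 1: 2·(5+7) − 1 = 23 → (23,5,7)

23,5,7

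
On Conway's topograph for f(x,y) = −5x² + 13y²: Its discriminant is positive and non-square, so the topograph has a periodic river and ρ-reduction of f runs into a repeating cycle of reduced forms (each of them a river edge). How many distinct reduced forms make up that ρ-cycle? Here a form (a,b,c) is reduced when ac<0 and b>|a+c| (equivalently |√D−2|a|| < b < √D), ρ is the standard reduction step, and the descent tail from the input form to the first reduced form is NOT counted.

D = 260, ⌊√D⌋ = 16
descent: ρ → (13,0,-5)
descent: ρ → (-5,10,8)  [lands on river]
river: ρ → (8,6,-7)
river: ρ → (-7,8,7)
river: ρ → (7,6,-8)
river: ρ → (-8,10,5)
river: ρ → (5,10,-8)
river: ρ → (-8,6,7)
river: ρ → (7,8,-7)
river: ρ → (-7,6,8)
river: ρ → (8,10,-5)
ρ-cycle length = 10 (tail of 2 descent steps not counted)

10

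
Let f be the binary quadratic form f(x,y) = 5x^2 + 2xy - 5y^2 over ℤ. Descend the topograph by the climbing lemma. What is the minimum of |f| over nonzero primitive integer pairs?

river: ρ → (-5,8,2)
river: ρ → (2,8,-5)
river: ρ → (-5,2,5)
river: ρ → (5,8,-2)
river: ρ → (-2,8,5)
river: ρ → (5,2,-5)
closes: descent 0, river 6
min |a| on river = 2

2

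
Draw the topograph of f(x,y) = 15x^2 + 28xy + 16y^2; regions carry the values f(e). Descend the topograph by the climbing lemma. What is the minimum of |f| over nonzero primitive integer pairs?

translate: b→-2 (≡28 mod 30), so (15,28,16)→(15,-2,3)
flip: (15,-2,3)→(3,2,15)
reduced (well bottom): (3,2,15) with a≤c, −a<b≤a
well minimum = a = 3

3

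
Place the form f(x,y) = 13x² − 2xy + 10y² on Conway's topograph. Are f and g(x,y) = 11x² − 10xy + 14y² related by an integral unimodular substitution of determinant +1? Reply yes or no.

D₁ = -516, D₂ = -516
f: flip: (13,-2,10)→(10,2,13)
f: reduced (well bottom): (10,2,13) with a≤c, −a<b≤a
g: reduced (well bottom): (11,-10,14) with a≤c, −a<b≤a
reduced forms (10, 2, 13) vs (11, -10, 14) ⇒ inequivalent

no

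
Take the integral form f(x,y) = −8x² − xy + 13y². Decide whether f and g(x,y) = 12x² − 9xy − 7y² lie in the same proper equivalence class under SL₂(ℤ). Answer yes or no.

D₁ = 417, D₂ = 417
river cycle of f (length 18): (-8, 15, 6), (6, 9, -14), (-14, 19, 1), (1, 19, -14), (-14, 9, 6), (6, 15, -8), (-8, 17, 4), (4, 15, -12), (-12, 9, 7), (7, 19, -2), … (8 more)
river cycle of g (length 18): (-7, 9, 12), (12, 15, -4), (-4, 17, 8), (8, 15, -6), (-6, 9, 14), (14, 19, -1), (-1, 19, 14), (14, 9, -6), (-6, 15, 8), (8, 17, -4), … (8 more)
cycles differ ⇒ inequivalent

no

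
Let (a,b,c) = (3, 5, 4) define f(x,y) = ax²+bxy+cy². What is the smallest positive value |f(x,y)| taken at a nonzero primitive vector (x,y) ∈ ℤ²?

translate: b→-1 (≡5 mod 6), so (3,5,4)→(3,-1,2)
flip: (3,-1,2)→(2,1,3)
reduced (well bottom): (2,1,3) with a≤c, −a<b≤a
well minimum = a = 2

2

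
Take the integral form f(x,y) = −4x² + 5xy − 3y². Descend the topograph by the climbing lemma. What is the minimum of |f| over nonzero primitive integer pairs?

translate: b→3 (≡-5 mod 8), so (4,-5,3)→(4,3,2)
flip: (4,3,2)→(2,-3,4)
translate: b→1 (≡-3 mod 4), so (2,-3,4)→(2,1,3)
reduced (well bottom): (2,1,3) with a≤c, −a<b≤a
well minimum |f| = |-2| = 2 (negative-definite)

2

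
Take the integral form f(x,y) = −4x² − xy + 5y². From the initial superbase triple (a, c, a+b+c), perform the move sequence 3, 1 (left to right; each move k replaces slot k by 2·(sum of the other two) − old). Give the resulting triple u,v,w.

start (-4,5,0) = (f(1,0),f(0,1),f(1,1))
replace slot 3: 2·((-4)+5) − 0 = 2 → (-4,5,2)
replace slot 1: 2·(5+2) − (-4) = 18 → (18,5,2)

18,5,2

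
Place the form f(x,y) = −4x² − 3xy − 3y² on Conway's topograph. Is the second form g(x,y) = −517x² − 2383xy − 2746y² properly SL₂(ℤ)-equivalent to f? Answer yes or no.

D₁ = -39, D₂ = -39
f is negative-definite; reduce −f:
−f: flip: (4,3,3)→(3,-3,4)
−f: translate: b→3 (≡-3 mod 6), so (3,-3,4)→(3,3,4)
−f: reduced (well bottom): (3,3,4) with a≤c, −a<b≤a
flip sign back: reduced form of f is (-3,-3,-4)
g is negative-definite; reduce −g:
−g: translate: b→315 (≡2383 mod 1034), so (517,2383,2746)→(517,315,48)
−g: flip: (517,315,48)→(48,-315,517)
−g: translate: b→-27 (≡-315 mod 96), so (48,-315,517)→(48,-27,4)
−g: flip: (48,-27,4)→(4,27,48)
−g: translate: b→3 (≡27 mod 8), so (4,27,48)→(4,3,3)
−g: flip: (4,3,3)→(3,-3,4)
−g: translate: b→3 (≡-3 mod 6), so (3,-3,4)→(3,3,4)
−g: reduced (well bottom): (3,3,4) with a≤c, −a<b≤a
flip sign back: reduced form of g is (-3,-3,-4)
reduced forms (-3, -3, -4) vs (-3, -3, -4) ⇒ equivalent

yes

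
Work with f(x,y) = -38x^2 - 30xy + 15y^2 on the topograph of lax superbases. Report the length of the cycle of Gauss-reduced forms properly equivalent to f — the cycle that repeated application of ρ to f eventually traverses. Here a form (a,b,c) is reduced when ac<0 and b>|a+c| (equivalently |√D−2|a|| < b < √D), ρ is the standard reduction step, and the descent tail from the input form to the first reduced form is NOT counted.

D = 3180, ⌊√D⌋ = 56
descent: ρ → (15,30,-38)  [lands on river]
river: ρ → (-38,46,7)
river: ρ → (7,52,-17)
river: ρ → (-17,50,10)
river: ρ → (10,50,-17)
river: ρ → (-17,52,7)
river: ρ → (7,46,-38)
river: ρ → (-38,30,15)
ρ-cycle length = 8 (tail of 1 descent step not counted)

8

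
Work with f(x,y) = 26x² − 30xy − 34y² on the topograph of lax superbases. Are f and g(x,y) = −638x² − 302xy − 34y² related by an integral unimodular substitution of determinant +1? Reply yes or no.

D₁ = 4436, D₂ = 4436
river cycle of f (length 22): (-34, 30, 26), (26, 22, -38), (-38, 54, 10), (10, 66, -2), (-2, 66, 10), (10, 54, -38), (-38, 22, 26), (26, 30, -34), (-34, 38, 22), (22, 50, -22), … (12 more)
river cycle of g (length 22): (-34, 30, 26), (26, 22, -38), (-38, 54, 10), (10, 66, -2), (-2, 66, 10), (10, 54, -38), (-38, 22, 26), (26, 30, -34), (-34, 38, 22), (22, 50, -22), … (12 more)
cycles coincide ⇒ equivalent

yes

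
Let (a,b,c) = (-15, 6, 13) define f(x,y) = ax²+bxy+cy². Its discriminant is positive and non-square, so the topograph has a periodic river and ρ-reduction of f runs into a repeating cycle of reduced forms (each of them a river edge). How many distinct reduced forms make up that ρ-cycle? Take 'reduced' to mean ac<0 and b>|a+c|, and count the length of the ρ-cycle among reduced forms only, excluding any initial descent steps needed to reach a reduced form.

D = 816, ⌊√D⌋ = 28
river: ρ → (13,20,-8)
river: ρ → (-8,28,1)
river: ρ → (1,28,-8)
river: ρ → (-8,20,13)
river: ρ → (13,6,-15)
river: ρ → (-15,24,4)
river: ρ → (4,24,-15)
river: ρ → (-15,6,13)
ρ-cycle length = 8 (tail of 0 descent steps not counted)

8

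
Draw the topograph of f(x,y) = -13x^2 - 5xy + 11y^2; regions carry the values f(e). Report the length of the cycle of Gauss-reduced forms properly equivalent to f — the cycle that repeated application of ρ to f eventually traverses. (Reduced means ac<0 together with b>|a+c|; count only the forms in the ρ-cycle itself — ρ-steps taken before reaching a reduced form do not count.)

D = 597, ⌊√D⌋ = 24
descent: ρ → (11,5,-13)  [lands on river]
river: ρ → (-13,21,3)
river: ρ → (3,21,-13)
river: ρ → (-13,5,11)
river: ρ → (11,17,-7)
river: ρ → (-7,11,17)
river: ρ → (17,23,-1)
river: ρ → (-1,23,17)
river: ρ → (17,11,-7)
river: ρ → (-7,17,11)
ρ-cycle length = 10 (tail of 1 descent step not counted)

10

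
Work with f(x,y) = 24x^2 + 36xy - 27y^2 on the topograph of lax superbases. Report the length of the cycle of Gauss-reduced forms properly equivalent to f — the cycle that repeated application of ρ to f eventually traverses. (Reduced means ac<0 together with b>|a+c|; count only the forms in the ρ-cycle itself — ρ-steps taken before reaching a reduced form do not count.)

D = 3888, ⌊√D⌋ = 62
river: ρ → (-27,18,33)
river: ρ → (33,48,-12)
river: ρ → (-12,48,33)
river: ρ → (33,18,-27)
river: ρ → (-27,36,24)
river: ρ → (24,60,-3)
river: ρ → (-3,60,24)
river: ρ → (24,36,-27)
ρ-cycle length = 8 (tail of 0 descent steps not counted)

8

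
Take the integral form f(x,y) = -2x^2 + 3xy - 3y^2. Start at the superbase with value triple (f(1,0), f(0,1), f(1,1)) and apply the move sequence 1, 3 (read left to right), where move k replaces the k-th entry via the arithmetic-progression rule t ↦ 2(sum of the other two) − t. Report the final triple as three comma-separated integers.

start (-2,-3,-2) = (f(1,0),f(0,1),f(1,1))
replace slot 1: 2·((-3)+(-2)) − (-2) = -8 → (-8,-3,-2)
replace slot 3: 2·((-8)+(-3)) − (-2) = -20 → (-8,-3,-20)

-8,-3,-20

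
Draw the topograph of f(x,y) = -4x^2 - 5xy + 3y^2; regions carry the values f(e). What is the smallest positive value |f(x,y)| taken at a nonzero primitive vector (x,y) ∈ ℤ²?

descent: ρ → (3,5,-4)  [lands on river]
river: ρ → (-4,3,4)
river: ρ → (4,5,-3)
river: ρ → (-3,7,2)
river: ρ → (2,5,-6)
river: ρ → (-6,7,1)
river: ρ → (1,7,-6)
river: ρ → (-6,5,2)
river: ρ → (2,7,-3)
river: ρ → (-3,5,4)
river: ρ → (4,3,-4)
river: ρ → (-4,5,3)
river: ρ → (3,7,-2)
river: ρ → (-2,5,6)
river: ρ → (6,7,-1)
river: ρ → (-1,7,6)
river: ρ → (6,5,-2)
river: ρ → (-2,7,3)
closes: descent 1, river 18
min |a| on river = 1

1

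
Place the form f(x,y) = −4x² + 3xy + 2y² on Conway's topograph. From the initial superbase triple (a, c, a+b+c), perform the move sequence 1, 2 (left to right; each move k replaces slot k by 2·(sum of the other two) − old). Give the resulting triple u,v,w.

start (-4,2,1) = (f(1,0),f(0,1),f(1,1))
replace slot 1: 2·(2+1) − (-4) = 10 → (10,2,1)
replace slot 2: 2·(10+1) − 2 = 20 → (10,20,1)

10,20,1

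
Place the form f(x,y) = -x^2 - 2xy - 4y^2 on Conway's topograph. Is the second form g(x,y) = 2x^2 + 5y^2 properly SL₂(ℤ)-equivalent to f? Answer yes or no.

D₁ = -12, D₂ = -40
discriminants differ ⇒ not SL₂(ℤ)-equivalent

no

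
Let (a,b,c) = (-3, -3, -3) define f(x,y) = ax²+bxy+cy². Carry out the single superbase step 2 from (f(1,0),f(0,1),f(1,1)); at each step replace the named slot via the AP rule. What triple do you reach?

start (-3,-3,-9) = (f(1,0),f(0,1),f(1,1))
replace slot 2: 2·((-3)+(-9)) − (-3) = -21 → (-3,-21,-9)

-3,-21,-9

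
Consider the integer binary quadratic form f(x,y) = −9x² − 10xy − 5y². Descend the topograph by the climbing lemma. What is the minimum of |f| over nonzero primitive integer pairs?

translate: b→-8 (≡10 mod 18), so (9,10,5)→(9,-8,4)
flip: (9,-8,4)→(4,8,9)
translate: b→0 (≡8 mod 8), so (4,8,9)→(4,0,5)
reduced (well bottom): (4,0,5) with a≤c, −a<b≤a
well minimum |f| = |-4| = 4 (negative-definite)

4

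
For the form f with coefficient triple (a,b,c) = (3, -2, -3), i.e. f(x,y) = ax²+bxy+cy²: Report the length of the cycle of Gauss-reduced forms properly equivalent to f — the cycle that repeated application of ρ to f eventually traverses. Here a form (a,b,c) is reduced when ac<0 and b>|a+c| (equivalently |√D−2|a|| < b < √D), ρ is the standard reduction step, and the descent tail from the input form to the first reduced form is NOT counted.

D = 40, ⌊√D⌋ = 6
descent: ρ → (-3,2,3)  [lands on river]
river: ρ → (3,4,-2)
river: ρ → (-2,4,3)
river: ρ → (3,2,-3)
river: ρ → (-3,4,2)
river: ρ → (2,4,-3)
ρ-cycle length = 6 (tail of 1 descent step not counted)

6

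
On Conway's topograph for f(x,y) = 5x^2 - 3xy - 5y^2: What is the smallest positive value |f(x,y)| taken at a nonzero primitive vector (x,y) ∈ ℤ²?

descent: ρ → (-5,3,5)  [lands on river]
river: ρ → (5,7,-3)
river: ρ → (-3,5,7)
river: ρ → (7,9,-1)
river: ρ → (-1,9,7)
river: ρ → (7,5,-3)
river: ρ → (-3,7,5)
river: ρ → (5,3,-5)
river: ρ → (-5,7,3)
river: ρ → (3,5,-7)
river: ρ → (-7,9,1)
river: ρ → (1,9,-7)
river: ρ → (-7,5,3)
river: ρ → (3,7,-5)
closes: descent 1, river 14
min |a| on river = 1

1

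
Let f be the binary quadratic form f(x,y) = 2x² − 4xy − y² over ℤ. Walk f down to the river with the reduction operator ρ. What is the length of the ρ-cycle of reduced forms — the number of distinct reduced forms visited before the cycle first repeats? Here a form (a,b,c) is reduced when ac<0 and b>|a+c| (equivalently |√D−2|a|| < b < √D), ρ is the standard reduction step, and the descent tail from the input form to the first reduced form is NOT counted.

D = 24, ⌊√D⌋ = 4
descent: ρ → (-1,4,2)  [lands on river]
river: ρ → (2,4,-1)
ρ-cycle length = 2 (tail of 1 descent step not counted)

2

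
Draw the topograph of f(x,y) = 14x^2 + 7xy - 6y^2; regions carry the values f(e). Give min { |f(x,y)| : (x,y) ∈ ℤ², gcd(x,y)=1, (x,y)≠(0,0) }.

descent: ρ → (-6,17,4)  [lands on river]
river: ρ → (4,15,-10)
river: ρ → (-10,5,9)
river: ρ → (9,13,-6)
river: ρ → (-6,11,11)
river: ρ → (11,11,-6)
river: ρ → (-6,13,9)
river: ρ → (9,5,-10)
river: ρ → (-10,15,4)
river: ρ → (4,17,-6)
river: ρ → (-6,19,1)
river: ρ → (1,19,-6)
closes: descent 1, river 12
min |a| on river = 1

1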